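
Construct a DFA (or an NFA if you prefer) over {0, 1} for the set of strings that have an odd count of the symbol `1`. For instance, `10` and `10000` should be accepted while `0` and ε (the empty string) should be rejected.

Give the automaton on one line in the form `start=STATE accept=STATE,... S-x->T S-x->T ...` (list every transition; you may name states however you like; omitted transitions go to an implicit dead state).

Keep the running count of `1`s modulo 2: each `1` advances along the cycle S0 → S1 → S0 while other symbols loop. Accept at S1.
        0   1  
>  S0   S0  S1 
 * S1   S1  S0 
(> = start, * = accepting)

start=S0 accept=S1 S0-0->S0 S0-1->S1 S1-0->S1 S1-1->S0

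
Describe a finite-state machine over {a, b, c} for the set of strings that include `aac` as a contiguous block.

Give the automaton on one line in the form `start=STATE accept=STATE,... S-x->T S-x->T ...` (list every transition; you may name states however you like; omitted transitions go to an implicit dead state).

States q0..q2 record the length of the longest prefix of `aac` that matches the current input suffix. Reaching q3 means `aac` has been seen, and we stay there forever. Accept from q3.
With 4 states:
        a   b   c  
>  q0   q1  q0  q0 
   q1   q2  q0  q0 
   q2   q2  q0  q3 
 * q3   q3  q3  q3 
(> = start, * = accepting)

start=q0 accept=q3 q0-a->q1 q0-b->q0 q0-c->q0 q1-a->q2 q1-b->q0 q1-c->q0 q2-a->q2 q2-b->q0 q2-c->q3 q3-a->q3 q3-b->q3 q3-c->q3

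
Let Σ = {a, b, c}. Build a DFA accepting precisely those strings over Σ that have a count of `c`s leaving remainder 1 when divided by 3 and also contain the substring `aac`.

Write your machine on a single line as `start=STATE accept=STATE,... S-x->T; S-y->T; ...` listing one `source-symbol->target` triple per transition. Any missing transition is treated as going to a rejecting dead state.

Handle the two conditions separately and then intersect. One (3 states) tracks the count of `c`s modulo 3; the other (4 states) tracks whether and how much of `aac` has been seen. Each combined state is a pair, one component from each; accept when both components accept.
With 12 states:
          a    b    c  
>  q0     q1   q0   q2 
   q1     q3   q0   q2 
   q2     q4   q2   q5 
   q3     q3   q0   q6 
   q4     q7   q2   q5 
   q5     q8   q5   q0 
 * q6     q6   q6   q9 
   q7     q7   q2   q9 
   q8    q10   q5   q0 
   q9     q9   q9  q11 
   q10   q10   q5  q11 
   q11   q11  q11   q6 
(> = start, * = accepting)

start=q0; accept=q6; q0-a->q1; q0-b->q0; q0-c->q2; q1-a->q3; q1-b->q0; q1-c->q2; q2-a->q4; q2-b->q2; q2-c->q5; q3-a->q3; q3-b->q0; q3-c->q6; q4-a->q7; q4-b->q2; q4-c->q5; q5-a->q8; q5-b->q5; q5-c->q0; q6-a->q6; q6-b->q6; q6-c->q9; q7-a->q7; q7-b->q2; q7-c->q9; q8-a->q10; q8-b->q5; q8-c->q0; q9-a->q9; q9-b->q9; q9-c->q11; q10-a->q10; q10-b->q5; q10-c->q11; q11-a->q11; q11-b->q11; q11-c->q6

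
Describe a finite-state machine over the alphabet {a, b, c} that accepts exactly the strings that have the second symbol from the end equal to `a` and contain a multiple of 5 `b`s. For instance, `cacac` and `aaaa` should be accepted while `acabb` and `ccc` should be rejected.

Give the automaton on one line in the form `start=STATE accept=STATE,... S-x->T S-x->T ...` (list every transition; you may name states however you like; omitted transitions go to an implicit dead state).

start=s0 accept=s3,s4 s0-a->s1 s0-b->s2 s0-c->s0 s1-a->s3 s1-b->s2 s1-c->s4 s2-a->s2 s2-b->s5 s2-c->s2 s3-a->s3 s3-b->s2 s3-c->s4 s4-a->s1 s4-b->s2 s4-c->s0 s5-a->s5 s5-b->s6 s5-c->s5 s6-a->s6 s6-b->s7 s6-c->s6 s7-a->s8 s7-b->s0 s7-c->s7 s8-a->s8 s8-b->s4 s8-c->s7

Handle the two conditions separately and then intersect. One (13 states) tracks the last 2 symbols read; the other (5 states) tracks the count of `b`s modulo 5. Each combined state is a pair, one component from each; accept when both components accept. After merging equivalent states the machine shrinks.
        a   b   c  
>  s0   s1  s2  s0 
   s1   s3  s2  s4 
   s2   s2  s5  s2 
 * s3   s3  s2  s4 
 * s4   s1  s2  s0 
   s5   s5  s6  s5 
   s6   s6  s7  s6 
   s7   s8  s0  s7 
   s8   s8  s4  s7 
(> = start, * = accepting)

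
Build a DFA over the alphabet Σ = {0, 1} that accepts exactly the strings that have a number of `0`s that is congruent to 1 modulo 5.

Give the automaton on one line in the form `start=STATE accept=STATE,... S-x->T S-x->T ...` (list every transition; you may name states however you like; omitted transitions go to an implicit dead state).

start=A accept=B A-0->B A-1->A B-0->C B-1->B C-0->D C-1->C D-0->E D-1->D E-0->A E-1->E

The only thing that matters is how many `0`s have appeared, reduced mod 5. Use one state per residue: A for 0, …, E for 4. Reading `0` moves to the next residue; anything else stays put. B is accepting.
With 5 states:
       0  1 
>  A   B  A 
 * B   C  B 
   C   D  C 
   D   E  D 
   E   A  E 
(> = start, * = accepting)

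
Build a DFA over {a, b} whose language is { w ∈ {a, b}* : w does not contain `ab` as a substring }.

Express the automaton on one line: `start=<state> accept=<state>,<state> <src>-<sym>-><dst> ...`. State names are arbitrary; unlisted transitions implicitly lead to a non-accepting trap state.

This is the complement of 'contains `ab`'. Use the same substring-matching states — q0 through q2 holding how much of `ab` has just been matched — but flip the accepting set: everything except the trap q2 accepts.
3 states suffice.
        a   b  
>* q0   q1  q0 
 * q1   q1  q2 
   q2   q2  q2 
(> = start, * = accepting)

start=q0 accept=q0,q1 q0-a->q1 q0-b->q0 q1-a->q1 q1-b->q2 q2-a->q2 q2-b->q2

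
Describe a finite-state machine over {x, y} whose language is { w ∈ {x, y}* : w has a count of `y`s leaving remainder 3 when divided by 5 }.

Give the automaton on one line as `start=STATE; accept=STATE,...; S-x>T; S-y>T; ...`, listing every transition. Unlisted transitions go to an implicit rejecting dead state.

The only thing that matters is how many `y`s have appeared, reduced mod 5. Use one state per residue: S0 for 0, …, S4 for 4. Reading `y` moves to the next residue; anything else stays put. S3 is accepting.
A 5-state machine:
        x   y  
>  S0   S0  S1 
   S1   S1  S2 
   S2   S2  S3 
 * S3   S3  S4 
   S4   S4  S0 
(> = start, * = accepting)

start=S0; accept=S3; S0-x>S0; S0-y>S1; S1-x>S1; S1-y>S2; S2-x>S2; S2-y>S3; S3-x>S3; S3-y>S4; S4-x>S4; S4-y>S0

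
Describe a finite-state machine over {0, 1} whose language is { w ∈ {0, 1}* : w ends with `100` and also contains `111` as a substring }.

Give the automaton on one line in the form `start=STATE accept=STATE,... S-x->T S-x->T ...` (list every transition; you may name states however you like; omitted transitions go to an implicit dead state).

start=S0 accept=S7 S0-0->S0 S0-1->S1 S1-0->S2 S1-1->S3 S2-0->S4 S2-1->S1 S3-0->S2 S3-1->S5 S4-0->S0 S4-1->S1 S5-0->S6 S5-1->S5 S6-0->S7 S6-1->S5 S7-0->S8 S7-1->S5 S8-0->S8 S8-1->S5

Run two small machines in parallel and take their product. One (4 states) tracks how much of the suffix `100` has currently been matched; the other (4 states) tracks whether and how much of `111` has been seen. Each combined state is a pair, one component from each; accept when both components accept.
With 9 states:
        0   1  
>  S0   S0  S1 
   S1   S2  S3 
   S2   S4  S1 
   S3   S2  S5 
   S4   S0  S1 
   S5   S6  S5 
   S6   S7  S5 
 * S7   S8  S5 
   S8   S8  S5 
(> = start, * = accepting)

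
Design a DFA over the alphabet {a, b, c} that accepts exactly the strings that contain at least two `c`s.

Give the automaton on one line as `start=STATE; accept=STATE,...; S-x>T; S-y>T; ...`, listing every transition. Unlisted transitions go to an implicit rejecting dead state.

start=q0; accept=q2,q3; q0-a>q0; q0-b>q0; q0-c>q1; q1-a>q1; q1-b>q1; q1-c>q2; q2-a>q2; q2-b>q2; q2-c>q3; q3-a>q3; q3-b>q3; q3-c>q3

Only the number of `c`s matters, and only up to 3. Make a chain q0 → q1 → q2 → q3 advanced by each `c` (with q3 absorbing); every other symbol self-loops. The accepting set is {q2, q3}.
        a   b   c  
>  q0   q0  q0  q1 
   q1   q1  q1  q2 
 * q2   q2  q2  q3 
 * q3   q3  q3  q3 
(> = start, * = accepting)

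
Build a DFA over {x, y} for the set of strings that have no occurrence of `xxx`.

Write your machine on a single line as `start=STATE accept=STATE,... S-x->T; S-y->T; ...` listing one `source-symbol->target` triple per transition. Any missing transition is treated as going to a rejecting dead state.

start=S0; accept=S0,S1,S2; S0-x->S1; S0-y->S0; S1-x->S2; S1-y->S0; S2-x->S3; S2-y->S0; S3-x->S3; S3-y->S3

This is the complement of 'contains `xxx`'. Use the same substring-matching states — S0 through S3 holding how much of `xxx` has just been matched — but flip the accepting set: everything except the trap S3 accepts.
A 4-state machine:
        x   y  
>* S0   S1  S0 
 * S1   S2  S0 
 * S2   S3  S0 
   S3   S3  S3 
(> = start, * = accepting)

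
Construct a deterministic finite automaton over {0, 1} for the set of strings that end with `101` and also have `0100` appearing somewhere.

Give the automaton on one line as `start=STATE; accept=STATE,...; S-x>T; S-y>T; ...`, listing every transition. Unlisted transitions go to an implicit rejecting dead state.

Run two small machines in parallel and take their product. The first has 4 states tracking how much of the suffix `101` has currently been matched; the second has 5 states tracking whether and how much of `0100` has been seen. A product state is a pair (one from each), accepting exactly when both do.
11 states suffice.
       0  1 
>  A   B  C 
   B   B  D 
   C   E  C 
   D   F  C 
   E   B  G 
   F   H  G 
   G   F  C 
   H   H  I 
   I   J  I 
   J   H  K 
 * K   J  I 
(> = start, * = accepting)

start=A; accept=K; A-0>B; A-1>C; B-0>B; B-1>D; C-0>E; C-1>C; D-0>F; D-1>C; E-0>B; E-1>G; F-0>H; F-1>G; G-0>F; G-1>C; H-0>H; H-1>I; I-0>J; I-1>I; J-0>H; J-1>K; K-0>J; K-1>I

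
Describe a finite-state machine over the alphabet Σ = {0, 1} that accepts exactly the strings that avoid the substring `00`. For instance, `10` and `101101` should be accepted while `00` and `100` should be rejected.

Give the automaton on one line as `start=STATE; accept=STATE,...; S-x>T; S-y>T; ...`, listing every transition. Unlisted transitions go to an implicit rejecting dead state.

Track partial matches of the forbidden pattern `00`. State q2 is a dead state reached once `00` has occurred; every other state accepts. q0 means no part of `00` is currently matched.
3 states suffice.
        0   1  
>* q0   q1  q0 
 * q1   q2  q0 
   q2   q2  q2 
(> = start, * = accepting)

start=q0; accept=q0,q1; q0-0>q1; q0-1>q0; q1-0>q2; q1-1>q0; q2-0>q2; q2-1>q2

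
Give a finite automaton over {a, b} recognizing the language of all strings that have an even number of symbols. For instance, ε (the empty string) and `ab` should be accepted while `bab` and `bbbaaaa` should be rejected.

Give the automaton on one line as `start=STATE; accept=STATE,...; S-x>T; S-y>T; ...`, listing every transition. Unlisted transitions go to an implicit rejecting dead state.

Count input length modulo 2: every symbol advances one step around the cycle S0 → S1 → S0. Accept at S0.
With 2 states:
        a   b  
>* S0   S1  S1 
   S1   S0  S0 
(> = start, * = accepting)

start=S0; accept=S0; S0-a>S1; S0-b>S1; S1-a>S0; S1-b>S0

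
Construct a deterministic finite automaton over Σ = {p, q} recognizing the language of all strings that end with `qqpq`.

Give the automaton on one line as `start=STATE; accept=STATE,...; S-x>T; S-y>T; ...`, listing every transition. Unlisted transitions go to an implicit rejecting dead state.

start=S0; accept=S4; S0-p>S0; S0-q>S1; S1-p>S0; S1-q>S2; S2-p>S3; S2-q>S2; S3-p>S0; S3-q>S4; S4-p>S0; S4-q>S2

Remember how much of `qqpq` the current input suffix matches. State S0 means no match yet; S1 means the last symbol is `q`; S2 means the last 2 symbols are `qq`; S3 means the last 3 symbols are `qqp`; S4 means the last 4 symbols are `qqpq`. Only S4 accepts. On a mismatch, fall back to the longest proper suffix that is still a prefix of `qqpq`.
5 states suffice.
        p   q  
>  S0   S0  S1 
   S1   S0  S2 
   S2   S3  S2 
   S3   S0  S4 
 * S4   S0  S2 
(> = start, * = accepting)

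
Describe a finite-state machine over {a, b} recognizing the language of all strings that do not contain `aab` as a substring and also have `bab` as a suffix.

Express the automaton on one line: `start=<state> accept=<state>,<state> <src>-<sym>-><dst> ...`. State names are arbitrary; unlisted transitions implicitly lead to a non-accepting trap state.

Run two small machines in parallel and take their product. The first has 4 states tracking partial matches of the forbidden pattern `aab`; the second has 4 states tracking how much of the suffix `bab` has currently been matched. A product state is a pair (one from each), accepting exactly when both do. Equivalent product states are then merged.
        a   b  
>  q0   q1  q2 
   q1   q3  q2 
   q2   q4  q2 
   q3   q3  q3 
   q4   q3  q5 
 * q5   q4  q2 
(> = start, * = accepting)

start=q0 accept=q5 q0-a->q1 q0-b->q2 q1-a->q3 q1-b->q2 q2-a->q4 q2-b->q2 q3-a->q3 q3-b->q3 q4-a->q3 q4-b->q5 q5-a->q4 q5-b->q2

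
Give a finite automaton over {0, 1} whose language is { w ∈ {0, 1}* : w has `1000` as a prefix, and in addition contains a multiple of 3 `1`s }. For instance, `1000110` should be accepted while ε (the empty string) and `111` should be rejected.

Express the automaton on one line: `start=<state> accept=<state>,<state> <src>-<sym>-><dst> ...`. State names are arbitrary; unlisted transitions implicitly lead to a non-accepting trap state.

start=s0 accept=s9 s0-0->s1 s0-1->s2 s1-0->s1 s1-1->s3 s2-0->s4 s2-1->s5 s3-0->s3 s3-1->s5 s4-0->s6 s4-1->s5 s5-0->s5 s5-1->s1 s6-0->s7 s6-1->s5 s7-0->s7 s7-1->s8 s8-0->s8 s8-1->s9 s9-0->s9 s9-1->s7

Build one automaton per condition and run them in lockstep. One (6 states) tracks whether the input so far still matches the prefix `1000`; the other (3 states) tracks the count of `1`s modulo 3. Each combined state is a pair, one component from each; accept when both components accept.
A 10-state machine:
        0   1  
>  s0   s1  s2 
   s1   s1  s3 
   s2   s4  s5 
   s3   s3  s5 
   s4   s6  s5 
   s5   s5  s1 
   s6   s7  s5 
   s7   s7  s8 
   s8   s8  s9 
 * s9   s9  s7 
(> = start, * = accepting)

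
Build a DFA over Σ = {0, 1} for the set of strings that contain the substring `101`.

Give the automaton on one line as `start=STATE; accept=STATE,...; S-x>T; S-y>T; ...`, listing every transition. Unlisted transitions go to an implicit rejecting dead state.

start=q0; accept=q3; q0-0>q0; q0-1>q1; q1-0>q2; q1-1>q1; q2-0>q0; q2-1>q3; q3-0>q3; q3-1>q3

States q0..q2 record the length of the longest prefix of `101` that matches the current input suffix. Reaching q3 means `101` has been seen, and we stay there forever. Accept from q3.
        0   1  
>  q0   q0  q1 
   q1   q2  q1 
   q2   q0  q3 
 * q3   q3  q3 
(> = start, * = accepting)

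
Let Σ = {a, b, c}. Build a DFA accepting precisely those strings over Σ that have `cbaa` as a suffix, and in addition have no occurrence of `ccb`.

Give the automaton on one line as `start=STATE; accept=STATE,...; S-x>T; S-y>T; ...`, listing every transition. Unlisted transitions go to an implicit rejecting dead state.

Handle the two conditions separately and then intersect. The first has 5 states tracking how much of the suffix `cbaa` has currently been matched; the second has 4 states tracking partial matches of the forbidden pattern `ccb`. A product state is a pair (one from each), accepting exactly when both do.
An 11-state machine:
          a    b    c  
>  q0     q0   q0   q1 
   q1     q0   q2   q3 
   q2     q4   q0   q1 
   q3     q0   q5   q3 
   q4     q6   q0   q1 
   q5     q7   q8   q9 
 * q6     q0   q0   q1 
   q7    q10   q8   q9 
   q8     q8   q8   q9 
   q9     q8   q5   q9 
   q10    q8   q8   q9 
(> = start, * = accepting)

start=q0; accept=q6; q0-a>q0; q0-b>q0; q0-c>q1; q1-a>q0; q1-b>q2; q1-c>q3; q2-a>q4; q2-b>q0; q2-c>q1; q3-a>q0; q3-b>q5; q3-c>q3; q4-a>q6; q4-b>q0; q4-c>q1; q5-a>q7; q5-b>q8; q5-c>q9; q6-a>q0; q6-b>q0; q6-c>q1; q7-a>q10; q7-b>q8; q7-c>q9; q8-a>q8; q8-b>q8; q8-c>q9; q9-a>q8; q9-b>q5; q9-c>q9; q10-a>q8; q10-b>q8; q10-c>q9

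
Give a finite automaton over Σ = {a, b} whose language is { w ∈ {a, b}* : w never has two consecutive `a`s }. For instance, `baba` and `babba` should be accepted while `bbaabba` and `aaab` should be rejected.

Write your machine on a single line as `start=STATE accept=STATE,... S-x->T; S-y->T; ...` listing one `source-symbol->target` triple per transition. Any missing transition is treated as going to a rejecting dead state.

start=q0; accept=q0,q1; q0-a->q1; q0-b->q0; q1-a->q2; q1-b->q0; q2-a->q2; q2-b->q2

Track partial matches of the forbidden pattern `aa`. State q2 is a dead state reached once `aa` has occurred; every other state accepts. q0 means no part of `aa` is currently matched.
3 states suffice.
        a   b  
>* q0   q1  q0 
 * q1   q2  q0 
   q2   q2  q2 
(> = start, * = accepting)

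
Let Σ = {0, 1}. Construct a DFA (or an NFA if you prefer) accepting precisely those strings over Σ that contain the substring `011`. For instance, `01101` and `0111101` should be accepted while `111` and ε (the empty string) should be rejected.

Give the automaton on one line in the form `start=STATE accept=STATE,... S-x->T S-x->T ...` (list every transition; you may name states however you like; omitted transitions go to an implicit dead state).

start=q0 accept=q3 q0-0->q1 q0-1->q0 q1-0->q1 q1-1->q2 q2-0->q1 q2-1->q3 q3-0->q3 q3-1->q3

States q0..q2 record the length of the longest prefix of `011` that matches the current input suffix. Reaching q3 means `011` has been seen, and we stay there forever. Accept from q3.
        0   1  
>  q0   q1  q0 
   q1   q1  q2 
   q2   q1  q3 
 * q3   q3  q3 
(> = start, * = accepting)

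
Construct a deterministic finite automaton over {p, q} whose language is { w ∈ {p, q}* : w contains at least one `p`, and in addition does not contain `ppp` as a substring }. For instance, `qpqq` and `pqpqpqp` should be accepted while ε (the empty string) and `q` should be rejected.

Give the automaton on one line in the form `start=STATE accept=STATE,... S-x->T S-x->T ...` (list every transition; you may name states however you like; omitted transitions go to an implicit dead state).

Run two small machines in parallel and take their product. One (3 states) tracks the count of `p`s, saturating at 2; the other (4 states) tracks partial matches of the forbidden pattern `ppp`. Each combined state is a pair, one component from each; accept when both components accept.
        p   q  
>  s0   s1  s0 
 * s1   s2  s3 
 * s2   s4  s5 
 * s3   s6  s3 
   s4   s4  s4 
 * s5   s6  s5 
 * s6   s2  s5 
(> = start, * = accepting)

start=s0 accept=s1,s2,s3,s5,s6 s0-p->s1 s0-q->s0 s1-p->s2 s1-q->s3 s2-p->s4 s2-q->s5 s3-p->s6 s3-q->s3 s4-p->s4 s4-q->s4 s5-p->s6 s5-q->s5 s6-p->s2 s6-q->s5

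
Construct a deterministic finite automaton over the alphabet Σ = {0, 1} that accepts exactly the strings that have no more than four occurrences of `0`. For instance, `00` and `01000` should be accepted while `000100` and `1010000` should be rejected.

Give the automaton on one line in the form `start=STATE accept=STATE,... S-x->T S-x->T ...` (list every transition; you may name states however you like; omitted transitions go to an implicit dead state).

start=q0 accept=q0,q1,q2,q3,q4 q0-0->q1 q0-1->q0 q1-0->q2 q1-1->q1 q2-0->q3 q2-1->q2 q3-0->q4 q3-1->q3 q4-0->q5 q4-1->q4 q5-0->q5 q5-1->q5

Count `0`s, saturating at 5: states q0 through q4 mean 0 through 4 `0`s seen; q5 means more than 4. Each `0` increments (capped at q5); other symbols loop. Accept from {q0, q1, q2, q3, q4}.
        0   1  
>* q0   q1  q0 
 * q1   q2  q1 
 * q2   q3  q2 
 * q3   q4  q3 
 * q4   q5  q4 
   q5   q5  q5 
(> = start, * = accepting)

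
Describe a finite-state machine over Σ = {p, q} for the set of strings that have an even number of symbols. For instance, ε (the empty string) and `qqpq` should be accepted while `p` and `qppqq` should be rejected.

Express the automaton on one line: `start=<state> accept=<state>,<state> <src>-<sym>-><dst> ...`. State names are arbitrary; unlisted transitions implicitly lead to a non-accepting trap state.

start=A accept=A A-p->B A-q->B B-p->A B-q->A

Count input length modulo 2: every symbol advances one step around the cycle A → B → A. Accept at A.
A 2-state machine:
       p  q 
>* A   B  B 
   B   A  A 
(> = start, * = accepting)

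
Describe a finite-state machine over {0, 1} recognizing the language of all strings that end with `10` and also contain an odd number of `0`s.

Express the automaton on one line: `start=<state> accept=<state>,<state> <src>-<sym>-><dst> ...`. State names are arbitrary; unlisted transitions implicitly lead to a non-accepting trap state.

start=A accept=E A-0->B A-1->C B-0->A B-1->D C-0->E C-1->C D-0->F D-1->D E-0->A E-1->D F-0->B F-1->C

Build one automaton per condition and run them in lockstep. The first has 3 states tracking how much of the suffix `10` has currently been matched; the second has 2 states tracking the count of `0`s modulo 2. A product state is a pair (one from each), accepting exactly when both do.
With 6 states:
       0  1 
>  A   B  C 
   B   A  D 
   C   E  C 
   D   F  D 
 * E   A  D 
   F   B  C 
(> = start, * = accepting)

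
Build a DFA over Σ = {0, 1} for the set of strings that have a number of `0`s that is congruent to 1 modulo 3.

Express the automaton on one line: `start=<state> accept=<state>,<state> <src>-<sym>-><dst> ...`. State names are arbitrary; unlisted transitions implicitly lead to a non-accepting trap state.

The only thing that matters is how many `0`s have appeared, reduced mod 3. Use one state per residue: S0 for 0, …, S2 for 2. Reading `0` moves to the next residue; anything else stays put. S1 is accepting.
        0   1  
>  S0   S1  S0 
 * S1   S2  S1 
   S2   S0  S2 
(> = start, * = accepting)

start=S0 accept=S1 S0-0->S1 S0-1->S0 S1-0->S2 S1-1->S1 S2-0->S0 S2-1->S2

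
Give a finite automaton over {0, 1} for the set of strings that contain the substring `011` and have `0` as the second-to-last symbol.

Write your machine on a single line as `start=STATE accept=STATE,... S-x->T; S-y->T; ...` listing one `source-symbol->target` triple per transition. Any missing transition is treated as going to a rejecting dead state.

start=S0; accept=S5,S6; S0-0->S1; S0-1->S0; S1-0->S1; S1-1->S2; S2-0->S1; S2-1->S3; S3-0->S4; S3-1->S3; S4-0->S5; S4-1->S6; S5-0->S5; S5-1->S6; S6-0->S4; S6-1->S3

Handle the two conditions separately and then intersect. The first has 4 states tracking whether and how much of `011` has been seen; the second has 7 states tracking the last 2 symbols read. A product state is a pair (one from each), accepting exactly when both do. Equivalent product states are then merged.
        0   1  
>  S0   S1  S0 
   S1   S1  S2 
   S2   S1  S3 
   S3   S4  S3 
   S4   S5  S6 
 * S5   S5  S6 
 * S6   S4  S3 
(> = start, * = accepting)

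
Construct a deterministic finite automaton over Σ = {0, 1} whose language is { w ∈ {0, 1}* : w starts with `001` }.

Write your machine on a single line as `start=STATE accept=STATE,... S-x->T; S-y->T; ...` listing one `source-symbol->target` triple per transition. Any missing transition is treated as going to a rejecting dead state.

Walk along `001` while the input agrees: from A take `0` to B, and so on. Any deviation drops to the rejecting sink E. Once D is reached the prefix is confirmed and every continuation is accepted.
       0  1 
>  A   B  E 
   B   C  E 
   C   E  D 
 * D   D  D 
   E   E  E 
(> = start, * = accepting)

start=A; accept=D; A-0->B; A-1->E; B-0->C; B-1->E; C-0->E; C-1->D; D-0->D; D-1->D; E-0->E; E-1->E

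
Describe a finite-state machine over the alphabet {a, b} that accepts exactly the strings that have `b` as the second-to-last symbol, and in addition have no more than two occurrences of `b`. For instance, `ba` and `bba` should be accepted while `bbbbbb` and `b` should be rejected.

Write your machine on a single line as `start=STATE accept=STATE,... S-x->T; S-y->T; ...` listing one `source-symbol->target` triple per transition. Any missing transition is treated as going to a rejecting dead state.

start=q0; accept=q2,q3,q6; q0-a->q0; q0-b->q1; q1-a->q2; q1-b->q3; q2-a->q4; q2-b->q5; q3-a->q6; q3-b->q7; q4-a->q4; q4-b->q5; q5-a->q6; q5-b->q7; q6-a->q7; q6-b->q7; q7-a->q7; q7-b->q7

Handle the two conditions separately and then intersect. One (7 states) tracks the last 2 symbols read; the other (4 states) tracks the count of `b`s, saturating at 3. Each combined state is a pair, one component from each; accept when both components accept. Minimizing collapses redundant product states.
With 8 states:
        a   b  
>  q0   q0  q1 
   q1   q2  q3 
 * q2   q4  q5 
 * q3   q6  q7 
   q4   q4  q5 
   q5   q6  q7 
 * q6   q7  q7 
   q7   q7  q7 
(> = start, * = accepting)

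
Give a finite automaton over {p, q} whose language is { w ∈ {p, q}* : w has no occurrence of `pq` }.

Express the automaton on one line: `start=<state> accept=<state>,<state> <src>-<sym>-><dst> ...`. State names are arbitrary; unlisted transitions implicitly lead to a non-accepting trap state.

start=s0 accept=s0,s1 s0-p->s1 s0-q->s0 s1-p->s1 s1-q->s2 s2-p->s2 s2-q->s2

Track partial matches of the forbidden pattern `pq`. State s2 is a dead state reached once `pq` has occurred; every other state accepts. s0 means no part of `pq` is currently matched.
3 states suffice.
        p   q  
>* s0   s1  s0 
 * s1   s1  s2 
   s2   s2  s2 
(> = start, * = accepting)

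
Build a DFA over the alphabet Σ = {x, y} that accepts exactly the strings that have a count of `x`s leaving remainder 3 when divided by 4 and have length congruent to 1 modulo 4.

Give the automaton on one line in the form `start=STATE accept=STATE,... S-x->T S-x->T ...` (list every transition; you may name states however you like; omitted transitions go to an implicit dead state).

start=A accept=N A-x->B A-y->C B-x->D B-y->E C-x->E C-y->F D-x->G D-y->H E-x->H E-y->I F-x->I F-y->J G-x->A G-y->K H-x->K H-y->L I-x->L I-y->M J-x->M J-y->A K-x->C K-y->N L-x->N L-y->O M-x->O M-y->B N-x->F N-y->P O-x->P O-y->D P-x->J P-y->G

Handle the two conditions separately and then intersect. The first has 4 states tracking the count of `x`s modulo 4; the second has 4 states tracking the input length modulo 4. A product state is a pair (one from each), accepting exactly when both do.
16 states suffice.
       x  y 
>  A   B  C 
   B   D  E 
   C   E  F 
   D   G  H 
   E   H  I 
   F   I  J 
   G   A  K 
   H   K  L 
   I   L  M 
   J   M  A 
   K   C  N 
   L   N  O 
   M   O  B 
 * N   F  P 
   O   P  D 
   P   J  G 
(> = start, * = accepting)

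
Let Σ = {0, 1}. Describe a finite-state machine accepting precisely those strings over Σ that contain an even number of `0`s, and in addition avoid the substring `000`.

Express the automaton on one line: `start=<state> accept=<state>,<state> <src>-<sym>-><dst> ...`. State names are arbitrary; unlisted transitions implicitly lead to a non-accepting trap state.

Handle the two conditions separately and then intersect. One (2 states) tracks the count of `0`s modulo 2; the other (4 states) tracks partial matches of the forbidden pattern `000`. Each combined state is a pair, one component from each; accept when both components accept.
8 states suffice.
        0   1  
>* q0   q1  q0 
   q1   q2  q3 
 * q2   q4  q0 
   q3   q5  q3 
   q4   q6  q4 
 * q5   q7  q0 
   q6   q4  q6 
   q7   q6  q3 
(> = start, * = accepting)

start=q0 accept=q0,q2,q5 q0-0->q1 q0-1->q0 q1-0->q2 q1-1->q3 q2-0->q4 q2-1->q0 q3-0->q5 q3-1->q3 q4-0->q6 q4-1->q4 q5-0->q7 q5-1->q0 q6-0->q4 q6-1->q6 q7-0->q6 q7-1->q3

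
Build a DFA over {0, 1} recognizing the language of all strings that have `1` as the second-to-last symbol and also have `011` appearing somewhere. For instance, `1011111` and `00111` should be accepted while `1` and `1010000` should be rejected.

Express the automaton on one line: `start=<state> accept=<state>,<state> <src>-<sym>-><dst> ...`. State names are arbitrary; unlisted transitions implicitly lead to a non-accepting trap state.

Build one automaton per condition and run them in lockstep. The first has 7 states tracking the last 2 symbols read; the second has 4 states tracking whether and how much of `011` has been seen. A product state is a pair (one from each), accepting exactly when both do. After merging equivalent states the machine shrinks.
        0   1  
>  s0   s1  s0 
   s1   s1  s2 
   s2   s1  s3 
 * s3   s4  s3 
 * s4   s5  s6 
   s5   s5  s6 
   s6   s4  s3 
(> = start, * = accepting)

start=s0 accept=s3,s4 s0-0->s1 s0-1->s0 s1-0->s1 s1-1->s2 s2-0->s1 s2-1->s3 s3-0->s4 s3-1->s3 s4-0->s5 s4-1->s6 s5-0->s5 s5-1->s6 s6-0->s4 s6-1->s3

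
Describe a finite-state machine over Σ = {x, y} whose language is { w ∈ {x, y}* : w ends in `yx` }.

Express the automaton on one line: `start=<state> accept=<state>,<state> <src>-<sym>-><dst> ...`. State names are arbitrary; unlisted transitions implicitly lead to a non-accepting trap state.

Let each state record the length of the longest suffix of the input read so far that is also a prefix of `yx`. B means the last symbol is `y`; C means the last 2 symbols are `yx`. Accept only at C, where the string currently ends in `yx`.
A 3-state machine:
       x  y 
>  A   A  B 
   B   C  B 
 * C   A  B 
(> = start, * = accepting)

start=A accept=C A-x->A A-y->B B-x->C B-y->B C-x->A C-y->B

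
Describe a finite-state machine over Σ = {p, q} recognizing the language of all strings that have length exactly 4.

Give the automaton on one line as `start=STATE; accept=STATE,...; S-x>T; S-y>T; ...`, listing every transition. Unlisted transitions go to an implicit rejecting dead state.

We only need to distinguish lengths 0, 1, …, 4, and '>4'. Chain S0 → S1 → S2 → S3 → S4 → S5 on every symbol, with S5 looping. Accepting states: {S4}.
        p   q  
>  S0   S1  S1 
   S1   S2  S2 
   S2   S3  S3 
   S3   S4  S4 
 * S4   S5  S5 
   S5   S5  S5 
(> = start, * = accepting)

start=S0; accept=S4; S0-p>S1; S0-q>S1; S1-p>S2; S1-q>S2; S2-p>S3; S2-q>S3; S3-p>S4; S3-q>S4; S4-p>S5; S4-q>S5; S5-p>S5; S5-q>S5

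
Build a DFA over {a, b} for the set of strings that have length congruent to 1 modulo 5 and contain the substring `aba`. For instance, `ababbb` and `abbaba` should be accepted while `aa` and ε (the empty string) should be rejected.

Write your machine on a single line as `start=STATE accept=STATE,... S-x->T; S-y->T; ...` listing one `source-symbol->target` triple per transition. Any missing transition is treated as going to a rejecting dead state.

Build one automaton per condition and run them in lockstep. The first has 5 states tracking the input length modulo 5; the second has 4 states tracking whether and how much of `aba` has been seen. A product state is a pair (one from each), accepting exactly when both do.
A 20-state machine:
          a    b  
>  S0     S1   S2 
   S1     S3   S4 
   S2     S3   S5 
   S3     S6   S7 
   S4     S8   S9 
   S5     S6   S9 
   S6    S10  S11 
   S7    S12  S13 
   S8    S12  S12 
   S9    S10  S13 
   S10   S14  S15 
   S11   S16   S0 
   S12   S16  S16 
   S13   S14   S0 
   S14    S1  S17 
   S15   S18   S2 
   S16   S18  S18 
   S17   S19   S5 
 * S18   S19  S19 
   S19    S8   S8 
(> = start, * = accepting)

start=S0; accept=S18; S0-a->S1; S0-b->S2; S1-a->S3; S1-b->S4; S2-a->S3; S2-b->S5; S3-a->S6; S3-b->S7; S4-a->S8; S4-b->S9; S5-a->S6; S5-b->S9; S6-a->S10; S6-b->S11; S7-a->S12; S7-b->S13; S8-a->S12; S8-b->S12; S9-a->S10; S9-b->S13; S10-a->S14; S10-b->S15; S11-a->S16; S11-b->S0; S12-a->S16; S12-b->S16; S13-a->S14; S13-b->S0; S14-a->S1; S14-b->S17; S15-a->S18; S15-b->S2; S16-a->S18; S16-b->S18; S17-a->S19; S17-b->S5; S18-a->S19; S18-b->S19; S19-a->S8; S19-b->S8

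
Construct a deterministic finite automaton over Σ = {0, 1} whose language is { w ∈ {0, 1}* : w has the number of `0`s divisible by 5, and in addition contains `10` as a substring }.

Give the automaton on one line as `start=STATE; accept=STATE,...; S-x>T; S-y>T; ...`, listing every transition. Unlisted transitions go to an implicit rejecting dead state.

Handle the two conditions separately and then intersect. One (5 states) tracks the count of `0`s modulo 5; the other (3 states) tracks whether and how much of `10` has been seen. Each combined state is a pair, one component from each; accept when both components accept.
A 15-state machine:
          0    1  
>  S0     S1   S2 
   S1     S3   S4 
   S2     S5   S2 
   S3     S6   S7 
   S4     S8   S4 
   S5     S8   S5 
   S6     S9  S10 
   S7    S11   S7 
   S8    S11   S8 
   S9     S0  S12 
   S10   S13  S10 
   S11   S13  S11 
   S12   S14  S12 
   S13   S14  S13 
 * S14    S5  S14 
(> = start, * = accepting)

start=S0; accept=S14; S0-0>S1; S0-1>S2; S1-0>S3; S1-1>S4; S2-0>S5; S2-1>S2; S3-0>S6; S3-1>S7; S4-0>S8; S4-1>S4; S5-0>S8; S5-1>S5; S6-0>S9; S6-1>S10; S7-0>S11; S7-1>S7; S8-0>S11; S8-1>S8; S9-0>S0; S9-1>S12; S10-0>S13; S10-1>S10; S11-0>S13; S11-1>S11; S12-0>S14; S12-1>S12; S13-0>S14; S13-1>S13; S14-0>S5; S14-1>S14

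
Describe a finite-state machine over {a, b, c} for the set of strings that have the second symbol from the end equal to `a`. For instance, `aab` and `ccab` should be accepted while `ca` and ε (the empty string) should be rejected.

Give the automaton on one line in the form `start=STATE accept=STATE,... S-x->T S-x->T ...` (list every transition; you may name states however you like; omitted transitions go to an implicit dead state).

start=q0 accept=q4,q5,q6 q0-a->q1 q0-b->q2 q0-c->q3 q1-a->q4 q1-b->q5 q1-c->q6 q2-a->q7 q2-b->q8 q2-c->q9 q3-a->q10 q3-b->q11 q3-c->q12 q4-a->q4 q4-b->q5 q4-c->q6 q5-a->q7 q5-b->q8 q5-c->q9 q6-a->q10 q6-b->q11 q6-c->q12 q7-a->q4 q7-b->q5 q7-c->q6 q8-a->q7 q8-b->q8 q8-c->q9 q9-a->q10 q9-b->q11 q9-c->q12 q10-a->q4 q10-b->q5 q10-c->q6 q11-a->q7 q11-b->q8 q11-c->q9 q12-a->q10 q12-b->q11 q12-c->q12

A DFA must remember the last 2 symbols (since which symbol is second-to-last isn't known until the input ends). Use one state per possible window of the last ≤2 symbols; accept from those whose window starts with `a`.
With 13 states:
          a    b    c  
>  q0     q1   q2   q3 
   q1     q4   q5   q6 
   q2     q7   q8   q9 
   q3    q10  q11  q12 
 * q4     q4   q5   q6 
 * q5     q7   q8   q9 
 * q6    q10  q11  q12 
   q7     q4   q5   q6 
   q8     q7   q8   q9 
   q9    q10  q11  q12 
   q10    q4   q5   q6 
   q11    q7   q8   q9 
   q12   q10  q11  q12 
(> = start, * = accepting)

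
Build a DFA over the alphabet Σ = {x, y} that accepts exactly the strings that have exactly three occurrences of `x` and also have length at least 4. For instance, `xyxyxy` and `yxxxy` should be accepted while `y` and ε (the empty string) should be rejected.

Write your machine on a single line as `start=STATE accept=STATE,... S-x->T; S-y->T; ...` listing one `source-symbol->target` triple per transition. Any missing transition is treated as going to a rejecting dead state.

Run two small machines in parallel and take their product. The first has 5 states tracking the count of `x`s, saturating at 4; the second has 6 states tracking the input length, saturating at 5. A product state is a pair (one from each), accepting exactly when both do. Equivalent product states are then merged.
        x   y  
>  S0   S1  S2 
   S1   S3  S4 
   S2   S4  S2 
   S3   S5  S6 
   S4   S6  S4 
   S5   S7  S8 
   S6   S8  S6 
   S7   S7  S7 
 * S8   S7  S8 
(> = start, * = accepting)

start=S0; accept=S8; S0-x->S1; S0-y->S2; S1-x->S3; S1-y->S4; S2-x->S4; S2-y->S2; S3-x->S5; S3-y->S6; S4-x->S6; S4-y->S4; S5-x->S7; S5-y->S8; S6-x->S8; S6-y->S6; S7-x->S7; S7-y->S7; S8-x->S7; S8-y->S8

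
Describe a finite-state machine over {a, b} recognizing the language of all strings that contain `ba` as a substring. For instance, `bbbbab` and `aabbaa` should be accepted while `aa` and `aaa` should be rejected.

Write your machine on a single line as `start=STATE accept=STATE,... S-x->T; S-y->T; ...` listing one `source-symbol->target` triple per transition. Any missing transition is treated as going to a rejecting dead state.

Track how much of `ba` has been matched so far: state q0 is no progress, q2 is the absorbing accept state reached once `ba` has occurred. Intermediate states record partial matches; on a mismatch, fall back to the longest reusable overlap.
        a   b  
>  q0   q0  q1 
   q1   q2  q1 
 * q2   q2  q2 
(> = start, * = accepting)

start=q0; accept=q2; q0-a->q0; q0-b->q1; q1-a->q2; q1-b->q1; q2-a->q2; q2-b->q2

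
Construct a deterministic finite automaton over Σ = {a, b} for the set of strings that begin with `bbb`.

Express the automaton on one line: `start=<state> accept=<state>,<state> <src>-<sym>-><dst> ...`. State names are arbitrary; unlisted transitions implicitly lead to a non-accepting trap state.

Check the first 3 symbols one by one: q0 through q2 record how many have matched `bbb` so far; any wrong symbol goes to the dead state q4. After all 3 match we enter the accepting sink q3.
A 5-state machine:
        a   b  
>  q0   q4  q1 
   q1   q4  q2 
   q2   q4  q3 
 * q3   q3  q3 
   q4   q4  q4 
(> = start, * = accepting)

start=q0 accept=q3 q0-a->q4 q0-b->q1 q1-a->q4 q1-b->q2 q2-a->q4 q2-b->q3 q3-a->q3 q3-b->q3 q4-a->q4 q4-b->q4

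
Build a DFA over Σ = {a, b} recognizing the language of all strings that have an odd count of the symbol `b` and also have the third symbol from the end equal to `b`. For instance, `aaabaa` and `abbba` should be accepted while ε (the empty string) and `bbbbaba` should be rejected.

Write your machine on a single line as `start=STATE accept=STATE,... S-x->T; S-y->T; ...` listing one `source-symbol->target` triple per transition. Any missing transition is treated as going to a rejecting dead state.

Build one automaton per condition and run them in lockstep. One (2 states) tracks the count of `b`s modulo 2; the other (15 states) tracks the last 3 symbols read. Each combined state is a pair, one component from each; accept when both components accept.
23 states suffice.
          a    b  
>  q0     q1   q2 
   q1     q3   q4 
   q2     q5   q6 
   q3     q7   q8 
   q4     q9  q10 
   q5    q11  q12 
   q6    q13  q14 
   q7     q7   q8 
   q8     q9  q10 
   q9    q11  q12 
   q10   q13  q14 
 * q11   q15  q16 
   q12   q17  q18 
   q13   q19  q20 
 * q14   q21  q22 
   q15   q15  q16 
   q16   q17  q18 
   q17   q19  q20 
   q18   q21  q22 
   q19    q7   q8 
 * q20    q9  q10 
 * q21   q11  q12 
   q22   q13  q14 
(> = start, * = accepting)

start=q0; accept=q11,q14,q20,q21; q0-a->q1; q0-b->q2; q1-a->q3; q1-b->q4; q2-a->q5; q2-b->q6; q3-a->q7; q3-b->q8; q4-a->q9; q4-b->q10; q5-a->q11; q5-b->q12; q6-a->q13; q6-b->q14; q7-a->q7; q7-b->q8; q8-a->q9; q8-b->q10; q9-a->q11; q9-b->q12; q10-a->q13; q10-b->q14; q11-a->q15; q11-b->q16; q12-a->q17; q12-b->q18; q13-a->q19; q13-b->q20; q14-a->q21; q14-b->q22; q15-a->q15; q15-b->q16; q16-a->q17; q16-b->q18; q17-a->q19; q17-b->q20; q18-a->q21; q18-b->q22; q19-a->q7; q19-b->q8; q20-a->q9; q20-b->q10; q21-a->q11; q21-b->q12; q22-a->q13; q22-b->q14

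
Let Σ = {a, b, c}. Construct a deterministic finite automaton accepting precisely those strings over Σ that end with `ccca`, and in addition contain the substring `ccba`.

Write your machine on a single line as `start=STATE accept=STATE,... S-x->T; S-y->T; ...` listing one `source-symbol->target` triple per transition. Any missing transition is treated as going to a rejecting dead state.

start=s0; accept=s8; s0-a->s0; s0-b->s0; s0-c->s1; s1-a->s0; s1-b->s0; s1-c->s2; s2-a->s0; s2-b->s3; s2-c->s2; s3-a->s4; s3-b->s0; s3-c->s1; s4-a->s4; s4-b->s4; s4-c->s5; s5-a->s4; s5-b->s4; s5-c->s6; s6-a->s4; s6-b->s4; s6-c->s7; s7-a->s8; s7-b->s4; s7-c->s7; s8-a->s4; s8-b->s4; s8-c->s5

Build one automaton per condition and run them in lockstep. The first has 5 states tracking how much of the suffix `ccca` has currently been matched; the second has 5 states tracking whether and how much of `ccba` has been seen. A product state is a pair (one from each), accepting exactly when both do. Minimizing collapses redundant product states.
A 9-state machine:
        a   b   c  
>  s0   s0  s0  s1 
   s1   s0  s0  s2 
   s2   s0  s3  s2 
   s3   s4  s0  s1 
   s4   s4  s4  s5 
   s5   s4  s4  s6 
   s6   s4  s4  s7 
   s7   s8  s4  s7 
 * s8   s4  s4  s5 
(> = start, * = accepting)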